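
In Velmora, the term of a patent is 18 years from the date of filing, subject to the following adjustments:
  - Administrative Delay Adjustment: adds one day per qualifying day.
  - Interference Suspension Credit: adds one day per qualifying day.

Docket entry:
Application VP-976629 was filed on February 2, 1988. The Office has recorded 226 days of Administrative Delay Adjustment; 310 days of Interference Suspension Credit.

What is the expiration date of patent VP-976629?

2007-07-23

Base term: filing date + 18 years → 2 February 2006.
Administrative Delay Adjustment: +226 days → 16 September 2006.
Interference Suspension Credit: +310 days → 23 July 2007.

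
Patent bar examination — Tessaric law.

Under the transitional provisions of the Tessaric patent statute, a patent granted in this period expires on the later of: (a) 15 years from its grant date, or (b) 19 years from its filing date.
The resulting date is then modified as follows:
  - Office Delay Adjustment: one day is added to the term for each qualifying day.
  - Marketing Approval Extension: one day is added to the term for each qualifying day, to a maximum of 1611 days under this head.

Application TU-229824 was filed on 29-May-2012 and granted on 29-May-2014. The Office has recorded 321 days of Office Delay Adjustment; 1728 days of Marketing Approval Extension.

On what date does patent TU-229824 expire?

September 11, 2036

(a) grant + 15 years → 29 May 2029.
(b) filing + 19 years → 29 May 2031.
Later of the two: 29 May 2031.
Office Delay Adjustment: +321 days → 14 April 2032.
Marketing Approval Extension: 1728 days claimed exceeds the 1611-day cap, so +1611 days → 11 September 2036.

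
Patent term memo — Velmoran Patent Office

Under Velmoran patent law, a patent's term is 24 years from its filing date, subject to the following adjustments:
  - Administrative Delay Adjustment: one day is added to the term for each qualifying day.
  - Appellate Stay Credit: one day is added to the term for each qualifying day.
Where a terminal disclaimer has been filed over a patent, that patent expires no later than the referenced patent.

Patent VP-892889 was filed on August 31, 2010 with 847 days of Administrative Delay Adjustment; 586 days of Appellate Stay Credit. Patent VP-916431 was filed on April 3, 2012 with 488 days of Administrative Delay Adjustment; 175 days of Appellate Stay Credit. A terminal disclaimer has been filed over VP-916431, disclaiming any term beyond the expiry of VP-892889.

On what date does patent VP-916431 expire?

Natural term of VP-916431:
  Base: filing + 24 years → 3 April 2036.
  Administrative Delay Adjustment: +488 days → 4 August 2037.
  Appellate Stay Credit: +175 days → 26 January 2038.
Expiry of referenced patent VP-892889:
  Base: filing + 24 years → 31 August 2034.
  Administrative Delay Adjustment: +847 days → 25 December 2036.
  Appellate Stay Credit: +586 days → 3 August 2038.
Terminal disclaimer: VP-916431 expires on the earlier of 26 January 2038 and 3 August 2038.

2038-01-26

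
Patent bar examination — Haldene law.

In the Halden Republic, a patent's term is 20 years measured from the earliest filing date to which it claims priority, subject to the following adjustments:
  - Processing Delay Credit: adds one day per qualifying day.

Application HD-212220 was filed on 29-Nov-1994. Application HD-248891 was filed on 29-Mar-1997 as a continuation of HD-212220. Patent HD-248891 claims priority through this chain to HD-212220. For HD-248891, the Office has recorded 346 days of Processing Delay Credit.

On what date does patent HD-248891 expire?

Earliest priority filing: 29 November 1994.
Base term: 29 November 1994 + 20 years → 29 November 2014.
Processing Delay Credit: +346 days → 10 November 2015.

November 10, 2015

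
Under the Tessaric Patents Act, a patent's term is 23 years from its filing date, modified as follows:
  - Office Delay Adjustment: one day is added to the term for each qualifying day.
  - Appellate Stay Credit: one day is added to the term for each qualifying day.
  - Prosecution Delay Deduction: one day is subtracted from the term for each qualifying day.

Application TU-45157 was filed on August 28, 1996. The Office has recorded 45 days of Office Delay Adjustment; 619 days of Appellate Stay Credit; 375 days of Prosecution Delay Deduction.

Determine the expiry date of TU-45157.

June 12, 2020

Base term: filing date + 23 years → 28 August 2019.
Office Delay Adjustment: +45 days → 12 October 2019.
Appellate Stay Credit: +619 days → 22 June 2021.
Prosecution Delay Deduction: −375 days → 12 June 2020.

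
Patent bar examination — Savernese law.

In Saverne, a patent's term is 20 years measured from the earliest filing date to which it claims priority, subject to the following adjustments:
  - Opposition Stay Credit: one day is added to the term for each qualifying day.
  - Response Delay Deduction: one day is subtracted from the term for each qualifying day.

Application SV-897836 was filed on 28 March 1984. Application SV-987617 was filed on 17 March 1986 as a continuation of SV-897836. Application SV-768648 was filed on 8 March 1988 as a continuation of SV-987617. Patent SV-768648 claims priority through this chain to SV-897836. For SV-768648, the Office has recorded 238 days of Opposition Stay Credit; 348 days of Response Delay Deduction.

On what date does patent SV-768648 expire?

Earliest priority filing: 28 March 1984.
Base term: 28 March 1984 + 20 years → 28 March 2004.
Opposition Stay Credit: +238 days → 21 November 2004.
Response Delay Deduction: −348 days → 9 December 2003.

2003-12-09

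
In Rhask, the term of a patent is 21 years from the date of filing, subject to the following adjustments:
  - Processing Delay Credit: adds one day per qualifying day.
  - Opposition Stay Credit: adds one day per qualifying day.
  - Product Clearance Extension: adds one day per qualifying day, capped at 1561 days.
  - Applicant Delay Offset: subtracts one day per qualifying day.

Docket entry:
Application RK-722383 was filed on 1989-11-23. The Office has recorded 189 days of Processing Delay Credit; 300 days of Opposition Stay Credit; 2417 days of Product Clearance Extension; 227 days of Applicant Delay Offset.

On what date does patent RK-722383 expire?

Base term: filing date + 21 years → 23 November 2010.
Processing Delay Credit: +189 days → 31 May 2011.
Opposition Stay Credit: +300 days → 26 March 2012.
Product Clearance Extension: 2417 days claimed exceeds the 1561-day cap, so +1561 days → 4 July 2016.
Applicant Delay Offset: −227 days → 20 November 2015.

November 20, 2015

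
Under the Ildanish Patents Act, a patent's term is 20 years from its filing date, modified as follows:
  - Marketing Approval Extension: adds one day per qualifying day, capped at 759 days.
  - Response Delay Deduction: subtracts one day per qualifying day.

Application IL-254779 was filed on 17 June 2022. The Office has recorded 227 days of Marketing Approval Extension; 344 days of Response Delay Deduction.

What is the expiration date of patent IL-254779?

Base term: filing date + 20 years → 17 June 2042.
Marketing Approval Extension: 227 days (within the 759-day cap) → +227 days → 30 January 2043.
Response Delay Deduction: −344 days → 20 February 2042.

February 20, 2042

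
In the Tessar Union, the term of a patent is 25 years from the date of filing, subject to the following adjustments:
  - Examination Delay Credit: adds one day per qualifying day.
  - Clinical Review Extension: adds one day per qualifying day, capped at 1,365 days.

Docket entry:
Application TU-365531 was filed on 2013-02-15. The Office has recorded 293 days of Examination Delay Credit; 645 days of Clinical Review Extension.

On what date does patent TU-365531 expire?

Base term: filing date + 25 years → 15 February 2038.
Examination Delay Credit: +293 days → 5 December 2038.
Clinical Review Extension: 645 days (within the 1365-day cap) → +645 days → 10 September 2040.

September 10, 2040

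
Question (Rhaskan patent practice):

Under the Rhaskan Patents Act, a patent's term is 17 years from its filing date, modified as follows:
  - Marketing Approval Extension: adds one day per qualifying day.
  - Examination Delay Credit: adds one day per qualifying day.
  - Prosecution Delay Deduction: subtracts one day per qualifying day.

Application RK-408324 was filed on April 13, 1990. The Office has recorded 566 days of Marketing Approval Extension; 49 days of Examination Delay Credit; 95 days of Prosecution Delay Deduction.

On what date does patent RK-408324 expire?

Base term: filing date + 17 years → 13 April 2007.
Marketing Approval Extension: +566 days → 30 October 2008.
Examination Delay Credit: +49 days → 18 December 2008.
Prosecution Delay Deduction: −95 days → 14 September 2008.

2008-09-14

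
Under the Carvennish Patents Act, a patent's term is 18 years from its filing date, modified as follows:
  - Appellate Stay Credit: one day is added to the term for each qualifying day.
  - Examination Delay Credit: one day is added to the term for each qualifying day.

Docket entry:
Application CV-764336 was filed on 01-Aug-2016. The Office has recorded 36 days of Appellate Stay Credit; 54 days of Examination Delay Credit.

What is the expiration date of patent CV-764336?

Base term: filing date + 18 years → 1 August 2034.
Appellate Stay Credit: +36 days → 6 September 2034.
Examination Delay Credit: +54 days → 30 October 2034.

October 30, 2034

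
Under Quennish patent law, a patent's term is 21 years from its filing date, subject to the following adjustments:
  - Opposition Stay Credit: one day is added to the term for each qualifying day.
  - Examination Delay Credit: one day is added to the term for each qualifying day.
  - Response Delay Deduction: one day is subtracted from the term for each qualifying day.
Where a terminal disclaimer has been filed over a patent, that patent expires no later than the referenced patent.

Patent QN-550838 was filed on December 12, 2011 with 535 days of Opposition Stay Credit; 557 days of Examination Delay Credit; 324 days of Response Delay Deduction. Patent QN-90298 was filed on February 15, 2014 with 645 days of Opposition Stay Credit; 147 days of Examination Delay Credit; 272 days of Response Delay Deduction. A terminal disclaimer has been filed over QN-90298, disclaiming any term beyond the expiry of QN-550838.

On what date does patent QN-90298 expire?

Natural term of QN-90298:
  Base: filing + 21 years → 15 February 2035.
  Opposition Stay Credit: +645 days → 21 November 2036.
  Examination Delay Credit: +147 days → 17 April 2037.
  Response Delay Deduction: −272 days → 19 July 2036.
Expiry of referenced patent QN-550838:
  Base: filing + 21 years → 12 December 2032.
  Opposition Stay Credit: +535 days → 31 May 2034.
  Examination Delay Credit: +557 days → 9 December 2035.
  Response Delay Deduction: −324 days → 19 January 2035.
Terminal disclaimer: QN-90298 expires on the earlier of 19 July 2036 and 19 January 2035.

January 19, 2035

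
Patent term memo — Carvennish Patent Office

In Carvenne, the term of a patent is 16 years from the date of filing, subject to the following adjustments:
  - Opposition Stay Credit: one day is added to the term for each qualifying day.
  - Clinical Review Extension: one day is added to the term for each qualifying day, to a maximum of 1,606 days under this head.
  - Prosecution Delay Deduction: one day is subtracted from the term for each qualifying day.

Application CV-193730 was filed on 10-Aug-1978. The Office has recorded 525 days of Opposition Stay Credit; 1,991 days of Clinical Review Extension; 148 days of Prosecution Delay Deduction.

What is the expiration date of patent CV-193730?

2000-01-14

Base term: filing date + 16 years → 10 August 1994.
Opposition Stay Credit: +525 days → 17 January 1996.
Clinical Review Extension: 1991 days claimed exceeds the 1606-day cap, so +1606 days → 10 June 2000.
Prosecution Delay Deduction: −148 days → 14 January 2000.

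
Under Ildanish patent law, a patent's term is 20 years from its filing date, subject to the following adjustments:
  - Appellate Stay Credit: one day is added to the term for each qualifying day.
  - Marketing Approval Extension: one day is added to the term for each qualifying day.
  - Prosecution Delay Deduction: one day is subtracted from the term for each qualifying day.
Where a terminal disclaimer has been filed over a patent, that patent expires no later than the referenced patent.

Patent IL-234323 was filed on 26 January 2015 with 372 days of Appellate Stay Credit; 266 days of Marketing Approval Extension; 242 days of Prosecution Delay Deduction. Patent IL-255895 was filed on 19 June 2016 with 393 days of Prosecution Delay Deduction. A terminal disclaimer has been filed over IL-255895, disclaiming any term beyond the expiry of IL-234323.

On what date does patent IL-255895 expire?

2035-05-23

Natural term of IL-255895:
  Base: filing + 20 years → 19 June 2036.
  Prosecution Delay Deduction: −393 days → 23 May 2035.
Expiry of referenced patent IL-234323:
  Base: filing + 20 years → 26 January 2035.
  Appellate Stay Credit: +372 days → 2 February 2036.
  Marketing Approval Extension: +266 days → 25 October 2036.
  Prosecution Delay Deduction: −242 days → 26 February 2036.
Terminal disclaimer: IL-255895 expires on the earlier of 23 May 2035 and 26 February 2036.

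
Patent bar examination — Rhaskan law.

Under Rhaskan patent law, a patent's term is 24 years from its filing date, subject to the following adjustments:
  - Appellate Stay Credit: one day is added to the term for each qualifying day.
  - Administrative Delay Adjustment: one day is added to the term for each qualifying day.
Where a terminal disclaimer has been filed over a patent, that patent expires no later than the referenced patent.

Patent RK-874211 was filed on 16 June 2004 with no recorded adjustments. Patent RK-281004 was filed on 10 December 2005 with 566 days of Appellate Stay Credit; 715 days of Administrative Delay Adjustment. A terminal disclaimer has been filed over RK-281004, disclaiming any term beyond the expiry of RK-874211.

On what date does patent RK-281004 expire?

2028-06-16

Natural term of RK-281004:
  Base: filing + 24 years → 10 December 2029.
  Appellate Stay Credit: +566 days → 29 June 2031.
  Administrative Delay Adjustment: +715 days → 13 June 2033.
Expiry of referenced patent RK-874211:
  Base: filing + 24 years → 16 June 2028.
Terminal disclaimer: RK-281004 expires on the earlier of 13 June 2033 and 16 June 2028.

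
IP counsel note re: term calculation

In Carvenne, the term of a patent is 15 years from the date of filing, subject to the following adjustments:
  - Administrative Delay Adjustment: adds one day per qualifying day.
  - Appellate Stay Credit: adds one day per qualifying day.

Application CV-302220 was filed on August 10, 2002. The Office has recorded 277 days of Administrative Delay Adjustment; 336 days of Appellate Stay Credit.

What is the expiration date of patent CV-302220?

Base term: filing date + 15 years → 10 August 2017.
Administrative Delay Adjustment: +277 days → 14 May 2018.
Appellate Stay Credit: +336 days → 15 April 2019.

2019-04-15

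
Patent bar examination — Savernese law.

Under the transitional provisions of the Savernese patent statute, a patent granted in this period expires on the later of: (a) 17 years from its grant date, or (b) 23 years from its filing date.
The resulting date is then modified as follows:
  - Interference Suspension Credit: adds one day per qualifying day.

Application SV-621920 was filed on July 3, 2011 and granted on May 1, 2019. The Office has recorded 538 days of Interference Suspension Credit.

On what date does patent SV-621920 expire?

2037-10-21

(a) grant + 17 years → 1 May 2036.
(b) filing + 23 years → 3 July 2034.
Later of the two: 1 May 2036.
Interference Suspension Credit: +538 days → 21 October 2037.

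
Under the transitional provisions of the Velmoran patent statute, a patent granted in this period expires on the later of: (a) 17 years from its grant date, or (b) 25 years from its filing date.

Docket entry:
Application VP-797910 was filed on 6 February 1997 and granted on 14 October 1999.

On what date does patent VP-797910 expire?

(a) grant + 17 years → 14 October 2016.
(b) filing + 25 years → 6 February 2022.
Later of the two: 6 February 2022.

2022-02-06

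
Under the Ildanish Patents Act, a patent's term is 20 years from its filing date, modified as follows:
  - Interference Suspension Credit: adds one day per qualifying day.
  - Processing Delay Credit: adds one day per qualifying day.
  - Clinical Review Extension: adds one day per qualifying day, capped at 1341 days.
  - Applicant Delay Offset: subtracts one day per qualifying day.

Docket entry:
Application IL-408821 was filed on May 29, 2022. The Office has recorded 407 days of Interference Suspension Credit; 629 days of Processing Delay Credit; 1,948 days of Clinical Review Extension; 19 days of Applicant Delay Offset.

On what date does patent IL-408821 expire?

Base term: filing date + 20 years → 29 May 2042.
Interference Suspension Credit: +407 days → 10 July 2043.
Processing Delay Credit: +629 days → 30 March 2045.
Clinical Review Extension: 1948 days claimed exceeds the 1341-day cap, so +1341 days → 30 November 2048.
Applicant Delay Offset: −19 days → 11 November 2048.

2048-11-11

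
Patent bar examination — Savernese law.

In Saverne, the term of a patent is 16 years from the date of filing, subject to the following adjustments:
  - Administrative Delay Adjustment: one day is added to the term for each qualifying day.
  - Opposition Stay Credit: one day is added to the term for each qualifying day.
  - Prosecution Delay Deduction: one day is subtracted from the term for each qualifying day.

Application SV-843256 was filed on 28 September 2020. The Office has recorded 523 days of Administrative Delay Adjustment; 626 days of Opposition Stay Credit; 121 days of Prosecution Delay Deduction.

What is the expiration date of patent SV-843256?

Base term: filing date + 16 years → 28 September 2036.
Administrative Delay Adjustment: +523 days → 5 March 2038.
Opposition Stay Credit: +626 days → 21 November 2039.
Prosecution Delay Deduction: −121 days → 23 July 2039.

July 23, 2039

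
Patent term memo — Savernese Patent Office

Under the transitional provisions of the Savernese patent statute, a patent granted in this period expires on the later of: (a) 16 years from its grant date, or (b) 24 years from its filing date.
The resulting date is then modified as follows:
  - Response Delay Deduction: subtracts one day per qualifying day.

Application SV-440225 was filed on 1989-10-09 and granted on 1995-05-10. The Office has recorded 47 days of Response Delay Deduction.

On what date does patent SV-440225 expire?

(a) grant + 16 years → 10 May 2011.
(b) filing + 24 years → 9 October 2013.
Later of the two: 9 October 2013.
Response Delay Deduction: −47 days → 23 August 2013.

2013-08-23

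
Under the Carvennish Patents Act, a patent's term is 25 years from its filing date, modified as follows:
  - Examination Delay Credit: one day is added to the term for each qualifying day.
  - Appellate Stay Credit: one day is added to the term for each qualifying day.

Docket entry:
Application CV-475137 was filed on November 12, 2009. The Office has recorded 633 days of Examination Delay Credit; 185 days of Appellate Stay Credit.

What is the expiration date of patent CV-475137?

2037-02-07

Base term: filing date + 25 years → 12 November 2034.
Examination Delay Credit: +633 days → 6 August 2036.
Appellate Stay Credit: +185 days → 7 February 2037.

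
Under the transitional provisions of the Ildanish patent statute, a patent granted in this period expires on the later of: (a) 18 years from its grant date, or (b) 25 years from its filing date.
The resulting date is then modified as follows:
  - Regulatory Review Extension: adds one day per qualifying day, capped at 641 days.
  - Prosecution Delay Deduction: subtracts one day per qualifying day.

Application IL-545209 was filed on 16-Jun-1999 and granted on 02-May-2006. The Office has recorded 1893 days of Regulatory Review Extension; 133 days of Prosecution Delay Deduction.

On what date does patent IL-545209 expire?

2025-11-06

(a) grant + 18 years → 2 May 2024.
(b) filing + 25 years → 16 June 2024.
Later of the two: 16 June 2024.
Regulatory Review Extension: 1893 days claimed exceeds the 641-day cap, so +641 days → 19 March 2026.
Prosecution Delay Deduction: −133 days → 6 November 2025.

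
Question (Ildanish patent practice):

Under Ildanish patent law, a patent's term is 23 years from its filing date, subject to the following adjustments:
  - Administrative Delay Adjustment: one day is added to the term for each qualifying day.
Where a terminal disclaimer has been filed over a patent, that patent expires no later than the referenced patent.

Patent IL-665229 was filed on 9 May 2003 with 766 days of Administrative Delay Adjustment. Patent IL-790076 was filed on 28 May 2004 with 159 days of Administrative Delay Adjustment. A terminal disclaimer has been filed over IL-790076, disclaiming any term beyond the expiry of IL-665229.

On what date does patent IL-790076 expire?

Natural term of IL-790076:
  Base: filing + 23 years → 28 May 2027.
  Administrative Delay Adjustment: +159 days → 3 November 2027.
Expiry of referenced patent IL-665229:
  Base: filing + 23 years → 9 May 2026.
  Administrative Delay Adjustment: +766 days → 13 June 2028.
Terminal disclaimer: IL-790076 expires on the earlier of 3 November 2027 and 13 June 2028.

November 3, 2027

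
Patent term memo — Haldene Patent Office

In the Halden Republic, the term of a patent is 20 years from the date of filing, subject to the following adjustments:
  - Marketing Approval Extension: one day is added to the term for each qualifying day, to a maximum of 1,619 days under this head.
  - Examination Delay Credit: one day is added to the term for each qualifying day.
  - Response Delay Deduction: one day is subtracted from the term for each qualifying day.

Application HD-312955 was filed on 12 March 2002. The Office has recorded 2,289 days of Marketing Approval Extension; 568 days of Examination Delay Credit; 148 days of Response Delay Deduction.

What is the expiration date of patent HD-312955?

October 11, 2027

Base term: filing date + 20 years → 12 March 2022.
Marketing Approval Extension: 2289 days claimed exceeds the 1619-day cap, so +1619 days → 17 August 2026.
Examination Delay Credit: +568 days → 7 March 2028.
Response Delay Deduction: −148 days → 11 October 2027.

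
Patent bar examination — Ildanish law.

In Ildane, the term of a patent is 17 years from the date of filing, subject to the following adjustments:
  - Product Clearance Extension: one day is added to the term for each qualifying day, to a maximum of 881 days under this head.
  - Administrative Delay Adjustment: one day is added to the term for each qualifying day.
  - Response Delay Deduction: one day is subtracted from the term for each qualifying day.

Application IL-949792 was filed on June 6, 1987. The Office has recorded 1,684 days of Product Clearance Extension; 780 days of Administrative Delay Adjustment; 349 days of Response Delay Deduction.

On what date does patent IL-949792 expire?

2008-01-09

Base term: filing date + 17 years → 6 June 2004.
Product Clearance Extension: 1684 days claimed exceeds the 881-day cap, so +881 days → 4 November 2006.
Administrative Delay Adjustment: +780 days → 23 December 2008.
Response Delay Deduction: −349 days → 9 January 2008.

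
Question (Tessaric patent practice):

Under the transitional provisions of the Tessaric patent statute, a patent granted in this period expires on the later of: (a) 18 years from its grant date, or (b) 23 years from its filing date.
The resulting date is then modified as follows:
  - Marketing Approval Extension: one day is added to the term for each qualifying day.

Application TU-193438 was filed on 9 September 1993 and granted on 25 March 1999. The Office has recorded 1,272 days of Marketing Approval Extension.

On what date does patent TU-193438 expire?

2020-09-17

(a) grant + 18 years → 25 March 2017.
(b) filing + 23 years → 9 September 2016.
Later of the two: 25 March 2017.
Marketing Approval Extension: +1272 days → 17 September 2020.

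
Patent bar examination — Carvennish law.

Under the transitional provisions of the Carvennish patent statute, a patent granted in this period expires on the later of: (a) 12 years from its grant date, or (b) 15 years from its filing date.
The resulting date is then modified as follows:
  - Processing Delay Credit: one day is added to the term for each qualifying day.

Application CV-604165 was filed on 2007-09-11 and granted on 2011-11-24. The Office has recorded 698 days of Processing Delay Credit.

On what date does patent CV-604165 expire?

October 22, 2025

(a) grant + 12 years → 24 November 2023.
(b) filing + 15 years → 11 September 2022.
Later of the two: 24 November 2023.
Processing Delay Credit: +698 days → 22 October 2025.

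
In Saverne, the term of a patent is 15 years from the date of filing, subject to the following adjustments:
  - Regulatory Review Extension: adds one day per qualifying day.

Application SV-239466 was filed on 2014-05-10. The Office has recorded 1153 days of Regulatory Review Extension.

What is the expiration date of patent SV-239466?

2032-07-06

Base term: filing date + 15 years → 10 May 2029.
Regulatory Review Extension: +1153 days → 6 July 2032.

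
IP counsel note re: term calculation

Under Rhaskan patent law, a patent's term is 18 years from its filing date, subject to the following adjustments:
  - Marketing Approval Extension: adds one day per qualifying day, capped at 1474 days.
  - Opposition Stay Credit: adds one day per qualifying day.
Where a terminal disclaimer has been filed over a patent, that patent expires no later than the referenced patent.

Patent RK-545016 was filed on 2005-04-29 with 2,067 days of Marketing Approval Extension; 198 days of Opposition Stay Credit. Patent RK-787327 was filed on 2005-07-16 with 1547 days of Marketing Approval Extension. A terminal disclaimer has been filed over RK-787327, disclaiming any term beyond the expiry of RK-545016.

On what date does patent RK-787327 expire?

Natural term of RK-787327:
  Base: filing + 18 years → 16 July 2023.
  Marketing Approval Extension: 1547 days claimed exceeds the 1474-day cap, so +1474 days → 29 July 2027.
Expiry of referenced patent RK-545016:
  Base: filing + 18 years → 29 April 2023.
  Marketing Approval Extension: 2067 days claimed exceeds the 1474-day cap, so +1474 days → 12 May 2027.
  Opposition Stay Credit: +198 days → 26 November 2027.
Terminal disclaimer: RK-787327 expires on the earlier of 29 July 2027 and 26 November 2027.

2027-07-29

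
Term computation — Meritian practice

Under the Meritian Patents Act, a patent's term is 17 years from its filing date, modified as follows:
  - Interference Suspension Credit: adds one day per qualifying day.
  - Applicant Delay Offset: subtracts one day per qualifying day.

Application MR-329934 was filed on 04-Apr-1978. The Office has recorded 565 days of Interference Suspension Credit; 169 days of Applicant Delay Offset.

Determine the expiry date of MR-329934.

Base term: filing date + 17 years → 4 April 1995.
Interference Suspension Credit: +565 days → 20 October 1996.
Applicant Delay Offset: −169 days → 4 May 1996.

1996-05-04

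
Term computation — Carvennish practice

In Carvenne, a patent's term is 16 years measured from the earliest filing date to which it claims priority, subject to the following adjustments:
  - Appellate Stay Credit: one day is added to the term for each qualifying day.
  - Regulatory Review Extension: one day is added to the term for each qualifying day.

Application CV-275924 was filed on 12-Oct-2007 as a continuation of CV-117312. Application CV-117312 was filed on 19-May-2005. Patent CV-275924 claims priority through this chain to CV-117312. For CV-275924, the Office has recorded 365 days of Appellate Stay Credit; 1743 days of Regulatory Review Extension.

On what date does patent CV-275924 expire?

2027-02-25

Earliest priority filing: 19 May 2005.
Base term: 19 May 2005 + 16 years → 19 May 2021.
Appellate Stay Credit: +365 days → 19 May 2022.
Regulatory Review Extension: +1743 days → 25 February 2027.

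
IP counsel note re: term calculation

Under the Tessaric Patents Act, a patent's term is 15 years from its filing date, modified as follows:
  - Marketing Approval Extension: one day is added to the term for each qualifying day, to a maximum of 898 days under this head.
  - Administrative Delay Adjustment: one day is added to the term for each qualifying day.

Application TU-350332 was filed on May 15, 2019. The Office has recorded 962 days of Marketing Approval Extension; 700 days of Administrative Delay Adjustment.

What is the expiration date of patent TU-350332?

2038-09-29

Base term: filing date + 15 years → 15 May 2034.
Marketing Approval Extension: 962 days claimed exceeds the 898-day cap, so +898 days → 29 October 2036.
Administrative Delay Adjustment: +700 days → 29 September 2038.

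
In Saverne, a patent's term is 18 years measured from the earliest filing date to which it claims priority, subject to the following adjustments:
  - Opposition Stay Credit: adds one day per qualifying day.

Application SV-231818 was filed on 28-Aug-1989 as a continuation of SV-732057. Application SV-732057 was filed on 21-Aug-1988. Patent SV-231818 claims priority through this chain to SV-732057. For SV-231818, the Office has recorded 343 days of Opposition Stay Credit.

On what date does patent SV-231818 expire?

July 30, 2007

Earliest priority filing: 21 August 1988.
Base term: 21 August 1988 + 18 years → 21 August 2006.
Opposition Stay Credit: +343 days → 30 July 2007.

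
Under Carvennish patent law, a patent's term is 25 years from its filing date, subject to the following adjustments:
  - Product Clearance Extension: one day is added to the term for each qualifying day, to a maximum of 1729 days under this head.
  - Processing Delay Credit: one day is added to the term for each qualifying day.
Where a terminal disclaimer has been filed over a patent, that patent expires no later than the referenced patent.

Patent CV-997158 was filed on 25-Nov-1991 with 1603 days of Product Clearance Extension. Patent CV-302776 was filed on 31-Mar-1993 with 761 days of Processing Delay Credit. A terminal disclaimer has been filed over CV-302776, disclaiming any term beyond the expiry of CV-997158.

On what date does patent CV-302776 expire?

Natural term of CV-302776:
  Base: filing + 25 years → 31 March 2018.
  Processing Delay Credit: +761 days → 30 April 2020.
Expiry of referenced patent CV-997158:
  Base: filing + 25 years → 25 November 2016.
  Product Clearance Extension: 1603 days (within the 1729-day cap) → +1603 days → 16 April 2021.
Terminal disclaimer: CV-302776 expires on the earlier of 30 April 2020 and 16 April 2021.

April 30, 2020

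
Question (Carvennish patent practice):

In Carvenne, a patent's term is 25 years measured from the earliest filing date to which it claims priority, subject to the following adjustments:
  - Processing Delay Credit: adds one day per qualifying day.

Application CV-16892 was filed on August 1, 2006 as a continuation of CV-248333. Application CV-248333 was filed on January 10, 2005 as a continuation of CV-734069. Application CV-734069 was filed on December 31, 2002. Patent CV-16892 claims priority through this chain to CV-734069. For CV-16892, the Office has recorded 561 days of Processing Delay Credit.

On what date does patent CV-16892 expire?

July 14, 2029

Earliest priority filing: 31 December 2002.
Base term: 31 December 2002 + 25 years → 31 December 2027.
Processing Delay Credit: +561 days → 14 July 2029.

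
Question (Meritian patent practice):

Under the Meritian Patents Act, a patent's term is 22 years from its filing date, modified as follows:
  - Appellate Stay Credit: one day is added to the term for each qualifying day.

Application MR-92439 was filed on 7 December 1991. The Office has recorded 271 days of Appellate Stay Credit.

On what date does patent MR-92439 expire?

Base term: filing date + 22 years → 7 December 2013.
Appellate Stay Credit: +271 days → 4 September 2014.

September 4, 2014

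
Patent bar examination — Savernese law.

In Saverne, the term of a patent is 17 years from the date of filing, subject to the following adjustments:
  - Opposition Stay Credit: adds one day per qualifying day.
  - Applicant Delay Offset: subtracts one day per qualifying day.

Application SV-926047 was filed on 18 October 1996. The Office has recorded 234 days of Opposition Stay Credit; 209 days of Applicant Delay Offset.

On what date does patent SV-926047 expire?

Base term: filing date + 17 years → 18 October 2013.
Opposition Stay Credit: +234 days → 9 June 2014.
Applicant Delay Offset: −209 days → 12 November 2013.

November 12, 2013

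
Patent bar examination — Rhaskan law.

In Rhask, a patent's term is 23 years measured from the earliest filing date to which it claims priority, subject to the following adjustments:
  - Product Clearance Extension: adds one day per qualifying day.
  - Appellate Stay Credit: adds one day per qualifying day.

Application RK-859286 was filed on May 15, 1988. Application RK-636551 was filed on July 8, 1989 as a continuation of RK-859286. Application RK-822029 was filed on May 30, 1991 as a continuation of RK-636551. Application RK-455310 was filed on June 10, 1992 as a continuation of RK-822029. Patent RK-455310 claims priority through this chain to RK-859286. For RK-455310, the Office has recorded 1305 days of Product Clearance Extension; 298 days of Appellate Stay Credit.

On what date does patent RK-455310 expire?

October 4, 2015

Earliest priority filing: 15 May 1988.
Base term: 15 May 1988 + 23 years → 15 May 2011.
Product Clearance Extension: +1305 days → 10 December 2014.
Appellate Stay Credit: +298 days → 4 October 2015.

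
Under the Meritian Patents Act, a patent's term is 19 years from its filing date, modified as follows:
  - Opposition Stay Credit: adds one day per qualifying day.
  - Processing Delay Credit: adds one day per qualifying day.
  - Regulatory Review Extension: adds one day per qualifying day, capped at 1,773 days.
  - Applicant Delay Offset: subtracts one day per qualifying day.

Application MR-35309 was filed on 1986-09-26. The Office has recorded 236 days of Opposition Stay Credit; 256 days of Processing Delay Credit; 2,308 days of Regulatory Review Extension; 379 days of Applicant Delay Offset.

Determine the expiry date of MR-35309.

Base term: filing date + 19 years → 26 September 2005.
Opposition Stay Credit: +236 days → 20 May 2006.
Processing Delay Credit: +256 days → 31 January 2007.
Regulatory Review Extension: 2308 days claimed exceeds the 1773-day cap, so +1773 days → 9 December 2011.
Applicant Delay Offset: −379 days → 25 November 2010.

2010-11-25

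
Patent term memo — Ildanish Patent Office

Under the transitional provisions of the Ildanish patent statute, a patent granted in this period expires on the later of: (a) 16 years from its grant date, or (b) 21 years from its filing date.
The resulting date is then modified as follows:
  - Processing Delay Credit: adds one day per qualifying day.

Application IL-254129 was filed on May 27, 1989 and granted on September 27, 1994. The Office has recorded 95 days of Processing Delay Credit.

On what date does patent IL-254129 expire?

2010-12-31

(a) grant + 16 years → 27 September 2010.
(b) filing + 21 years → 27 May 2010.
Later of the two: 27 September 2010.
Processing Delay Credit: +95 days → 31 December 2010.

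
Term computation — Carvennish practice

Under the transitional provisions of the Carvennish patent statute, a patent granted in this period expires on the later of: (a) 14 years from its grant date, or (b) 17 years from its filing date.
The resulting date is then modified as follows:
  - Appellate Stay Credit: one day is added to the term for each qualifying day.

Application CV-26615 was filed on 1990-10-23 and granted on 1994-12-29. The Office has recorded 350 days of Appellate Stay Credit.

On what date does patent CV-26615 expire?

(a) grant + 14 years → 29 December 2008.
(b) filing + 17 years → 23 October 2007.
Later of the two: 29 December 2008.
Appellate Stay Credit: +350 days → 14 December 2009.

2009-12-14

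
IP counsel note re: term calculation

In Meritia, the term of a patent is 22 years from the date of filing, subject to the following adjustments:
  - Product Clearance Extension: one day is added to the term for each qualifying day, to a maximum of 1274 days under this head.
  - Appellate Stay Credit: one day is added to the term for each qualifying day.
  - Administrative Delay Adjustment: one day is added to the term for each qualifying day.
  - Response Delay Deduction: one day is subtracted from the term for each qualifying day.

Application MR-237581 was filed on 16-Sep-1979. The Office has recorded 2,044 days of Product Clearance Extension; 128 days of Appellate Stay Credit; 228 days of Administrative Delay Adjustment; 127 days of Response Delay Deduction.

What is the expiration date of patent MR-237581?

2005-10-28

Base term: filing date + 22 years → 16 September 2001.
Product Clearance Extension: 2044 days claimed exceeds the 1274-day cap, so +1274 days → 13 March 2005.
Appellate Stay Credit: +128 days → 19 July 2005.
Administrative Delay Adjustment: +228 days → 4 March 2006.
Response Delay Deduction: −127 days → 28 October 2005.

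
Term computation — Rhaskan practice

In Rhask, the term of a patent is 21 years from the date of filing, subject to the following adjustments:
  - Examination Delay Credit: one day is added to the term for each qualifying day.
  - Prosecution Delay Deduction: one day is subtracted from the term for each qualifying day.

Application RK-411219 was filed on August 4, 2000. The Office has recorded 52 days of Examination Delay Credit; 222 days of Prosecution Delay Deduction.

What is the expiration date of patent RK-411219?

Base term: filing date + 21 years → 4 August 2021.
Examination Delay Credit: +52 days → 25 September 2021.
Prosecution Delay Deduction: −222 days → 15 February 2021.

2021-02-15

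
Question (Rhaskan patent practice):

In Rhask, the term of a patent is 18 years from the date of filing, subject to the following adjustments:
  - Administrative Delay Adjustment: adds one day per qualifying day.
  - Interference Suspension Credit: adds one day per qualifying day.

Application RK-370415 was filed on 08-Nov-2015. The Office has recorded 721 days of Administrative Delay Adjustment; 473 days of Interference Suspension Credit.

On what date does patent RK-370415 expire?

Base term: filing date + 18 years → 8 November 2033.
Administrative Delay Adjustment: +721 days → 30 October 2035.
Interference Suspension Credit: +473 days → 14 February 2037.

2037-02-14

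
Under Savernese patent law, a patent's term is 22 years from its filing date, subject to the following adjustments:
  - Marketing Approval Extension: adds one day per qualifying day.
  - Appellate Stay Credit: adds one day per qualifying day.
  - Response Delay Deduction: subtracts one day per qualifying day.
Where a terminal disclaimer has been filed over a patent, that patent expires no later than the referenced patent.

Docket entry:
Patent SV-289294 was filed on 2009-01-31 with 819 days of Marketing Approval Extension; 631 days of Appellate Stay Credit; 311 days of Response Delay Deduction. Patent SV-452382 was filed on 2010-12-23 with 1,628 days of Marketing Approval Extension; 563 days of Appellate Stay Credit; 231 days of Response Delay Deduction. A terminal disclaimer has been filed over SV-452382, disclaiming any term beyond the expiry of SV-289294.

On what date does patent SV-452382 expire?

2034-03-15

Natural term of SV-452382:
  Base: filing + 22 years → 23 December 2032.
  Marketing Approval Extension: +1628 days → 8 June 2037.
  Appellate Stay Credit: +563 days → 23 December 2038.
  Response Delay Deduction: −231 days → 6 May 2038.
Expiry of referenced patent SV-289294:
  Base: filing + 22 years → 31 January 2031.
  Marketing Approval Extension: +819 days → 29 April 2033.
  Appellate Stay Credit: +631 days → 20 January 2035.
  Response Delay Deduction: −311 days → 15 March 2034.
Terminal disclaimer: SV-452382 expires on the earlier of 6 May 2038 and 15 March 2034.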